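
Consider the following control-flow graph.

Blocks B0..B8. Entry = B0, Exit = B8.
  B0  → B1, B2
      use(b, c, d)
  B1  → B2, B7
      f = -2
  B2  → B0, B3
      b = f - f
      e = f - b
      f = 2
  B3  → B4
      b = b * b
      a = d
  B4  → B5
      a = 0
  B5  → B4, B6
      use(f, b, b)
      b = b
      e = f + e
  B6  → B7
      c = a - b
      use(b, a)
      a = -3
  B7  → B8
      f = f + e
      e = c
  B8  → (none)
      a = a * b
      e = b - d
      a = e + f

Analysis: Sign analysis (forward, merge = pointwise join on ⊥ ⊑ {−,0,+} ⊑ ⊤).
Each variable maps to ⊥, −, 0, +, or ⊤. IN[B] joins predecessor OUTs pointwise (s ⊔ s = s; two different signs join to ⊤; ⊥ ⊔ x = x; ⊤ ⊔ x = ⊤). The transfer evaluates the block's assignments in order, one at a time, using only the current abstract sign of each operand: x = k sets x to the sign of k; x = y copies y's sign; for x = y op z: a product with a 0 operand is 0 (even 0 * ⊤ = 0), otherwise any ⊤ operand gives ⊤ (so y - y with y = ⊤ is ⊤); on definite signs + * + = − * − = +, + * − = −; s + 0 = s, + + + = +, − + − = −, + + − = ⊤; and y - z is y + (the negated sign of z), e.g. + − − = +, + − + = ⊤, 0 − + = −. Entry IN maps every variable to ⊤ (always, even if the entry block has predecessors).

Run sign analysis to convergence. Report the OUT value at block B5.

Converged values:
  B0:  IN=(all ⊤)  OUT=(all ⊤)
  B1:  IN=(all ⊤)  OUT={f:-; rest ⊤}
  B2:  IN=(all ⊤)  OUT={f:+; rest ⊤}
  B3:  IN={f:+; rest ⊤}  OUT={f:+; rest ⊤}
  B4:  IN={f:+; rest ⊤}  OUT={a:0, f:+; rest ⊤}
  B5:  IN={a:0, f:+; rest ⊤}  OUT={a:0, f:+; rest ⊤}
  B6:  IN={a:0, f:+; rest ⊤}  OUT={a:-, f:+; rest ⊤}
  B7:  IN=(all ⊤)  OUT=(all ⊤)
  B8:  IN=(all ⊤)  OUT=(all ⊤)

Merge at B5: IN[B5] = OUT[B4] = {a: 0, b: ⊤, c: ⊤, d: ⊤, e: ⊤, f: +}
Applying B5's transfer function to that IN value gives OUT[B5] (row B5 above).

Answer: {a: 0, b: ⊤, c: ⊤, d: ⊤, e: ⊤, f: +}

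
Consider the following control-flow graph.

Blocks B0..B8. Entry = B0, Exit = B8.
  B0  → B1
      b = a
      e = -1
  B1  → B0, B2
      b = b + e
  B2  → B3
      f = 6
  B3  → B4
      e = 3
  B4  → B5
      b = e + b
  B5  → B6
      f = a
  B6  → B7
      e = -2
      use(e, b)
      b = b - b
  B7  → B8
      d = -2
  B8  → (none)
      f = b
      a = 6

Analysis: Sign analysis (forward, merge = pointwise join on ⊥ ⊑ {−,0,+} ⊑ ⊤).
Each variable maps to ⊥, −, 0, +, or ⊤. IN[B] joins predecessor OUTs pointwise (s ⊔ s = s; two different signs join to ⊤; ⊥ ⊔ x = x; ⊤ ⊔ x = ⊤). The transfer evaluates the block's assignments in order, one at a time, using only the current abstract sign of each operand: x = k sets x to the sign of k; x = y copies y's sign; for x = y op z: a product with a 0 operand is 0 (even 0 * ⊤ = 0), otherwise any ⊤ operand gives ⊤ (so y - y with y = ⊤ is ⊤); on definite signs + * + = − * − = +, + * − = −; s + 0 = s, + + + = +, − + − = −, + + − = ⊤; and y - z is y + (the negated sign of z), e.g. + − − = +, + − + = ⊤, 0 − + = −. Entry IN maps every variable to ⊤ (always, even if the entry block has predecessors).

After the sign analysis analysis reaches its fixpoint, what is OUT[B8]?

Answer: {a: +, b: ⊤, c: ⊤, d: -, e: -, f: ⊤}

Working:
Converged values:
  B0: | IN=(all ⊤) | OUT={e:-; rest ⊤}
  B1: | IN={e:-; rest ⊤} | OUT={e:-; rest ⊤}
  B2: | IN={e:-; rest ⊤} | OUT={e:-, f:+; rest ⊤}
  B3: | IN={e:-, f:+; rest ⊤} | OUT={e:+, f:+; rest ⊤}
  B4: | IN={e:+, f:+; rest ⊤} | OUT={e:+, f:+; rest ⊤}
  B5: | IN={e:+, f:+; rest ⊤} | OUT={e:+; rest ⊤}
  B6: | IN={e:+; rest ⊤} | OUT={e:-; rest ⊤}
  B7: | IN={e:-; rest ⊤} | OUT={d:-, e:-; rest ⊤}
  B8: | IN={d:-, e:-; rest ⊤} | OUT={a:+, d:-, e:-; rest ⊤}

Merge at B8: IN[B8] = OUT[B7] = {a: ⊤, b: ⊤, c: ⊤, d: -, e: -, f: ⊤}
Applying B8's transfer function to that IN value gives OUT[B8] (row B8 above).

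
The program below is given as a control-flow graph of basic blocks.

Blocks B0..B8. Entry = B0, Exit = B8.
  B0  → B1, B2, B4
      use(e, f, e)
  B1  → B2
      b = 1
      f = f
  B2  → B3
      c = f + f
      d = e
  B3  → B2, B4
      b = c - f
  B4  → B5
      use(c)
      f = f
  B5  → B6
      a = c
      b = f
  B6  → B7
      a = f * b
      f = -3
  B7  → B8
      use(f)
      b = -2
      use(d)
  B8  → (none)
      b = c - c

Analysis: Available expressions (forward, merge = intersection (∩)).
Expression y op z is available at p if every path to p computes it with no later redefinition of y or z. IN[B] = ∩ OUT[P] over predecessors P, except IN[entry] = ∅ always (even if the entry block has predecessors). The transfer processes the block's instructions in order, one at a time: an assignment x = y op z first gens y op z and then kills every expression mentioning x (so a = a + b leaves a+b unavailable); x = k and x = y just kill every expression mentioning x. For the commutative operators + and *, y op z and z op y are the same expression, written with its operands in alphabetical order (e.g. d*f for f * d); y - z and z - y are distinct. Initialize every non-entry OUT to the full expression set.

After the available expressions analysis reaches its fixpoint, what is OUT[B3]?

Answer: {c-f, f+f}

Working:
Converged values:
  B0: | IN={} | OUT={}
  B1: | IN={} | OUT={}
  B2: | IN={} | OUT={f+f}
  B3: | IN={f+f} | OUT={c-f, f+f}
  B4: | IN={} | OUT={}
  B5: | IN={} | OUT={}
  B6: | IN={} | OUT={}
  B7: | IN={} | OUT={}
  B8: | IN={} | OUT={c-c}

Merge at B3: IN[B3] = OUT[B2] = {f+f}
Applying B3's transfer function to that IN value gives OUT[B3] (row B3 above).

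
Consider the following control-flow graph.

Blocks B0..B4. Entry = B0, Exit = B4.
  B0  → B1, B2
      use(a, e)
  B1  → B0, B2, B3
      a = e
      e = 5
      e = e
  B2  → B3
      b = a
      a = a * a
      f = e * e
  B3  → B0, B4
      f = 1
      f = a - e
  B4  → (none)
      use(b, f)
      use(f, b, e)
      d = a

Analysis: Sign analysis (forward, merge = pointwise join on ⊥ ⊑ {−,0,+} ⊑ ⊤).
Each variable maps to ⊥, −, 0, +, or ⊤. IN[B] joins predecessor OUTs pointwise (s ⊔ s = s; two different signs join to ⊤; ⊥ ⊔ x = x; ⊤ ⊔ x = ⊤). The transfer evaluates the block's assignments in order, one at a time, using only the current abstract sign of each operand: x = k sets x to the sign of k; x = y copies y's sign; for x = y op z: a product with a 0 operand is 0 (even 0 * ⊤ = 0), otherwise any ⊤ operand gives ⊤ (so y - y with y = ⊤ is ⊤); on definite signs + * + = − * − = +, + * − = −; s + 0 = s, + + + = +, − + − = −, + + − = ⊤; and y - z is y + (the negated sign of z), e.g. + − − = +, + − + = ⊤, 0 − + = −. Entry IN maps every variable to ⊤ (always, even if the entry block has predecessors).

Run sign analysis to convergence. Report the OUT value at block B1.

Answer: {a: ⊤, b: ⊤, c: ⊤, d: ⊤, e: +, f: ⊤}

Working:
Fixpoint table:
  B0:   IN=(all ⊤)   OUT=(all ⊤)
  B1:   IN=(all ⊤)   OUT={e:+; rest ⊤}
  B2:   IN=(all ⊤)   OUT=(all ⊤)
  B3:   IN=(all ⊤)   OUT=(all ⊤)
  B4:   IN=(all ⊤)   OUT=(all ⊤)

Merge at B1: IN[B1] = OUT[B0] = {a: ⊤, b: ⊤, c: ⊤, d: ⊤, e: ⊤, f: ⊤}
Applying B1's transfer function to that IN value gives OUT[B1] (row B1 above).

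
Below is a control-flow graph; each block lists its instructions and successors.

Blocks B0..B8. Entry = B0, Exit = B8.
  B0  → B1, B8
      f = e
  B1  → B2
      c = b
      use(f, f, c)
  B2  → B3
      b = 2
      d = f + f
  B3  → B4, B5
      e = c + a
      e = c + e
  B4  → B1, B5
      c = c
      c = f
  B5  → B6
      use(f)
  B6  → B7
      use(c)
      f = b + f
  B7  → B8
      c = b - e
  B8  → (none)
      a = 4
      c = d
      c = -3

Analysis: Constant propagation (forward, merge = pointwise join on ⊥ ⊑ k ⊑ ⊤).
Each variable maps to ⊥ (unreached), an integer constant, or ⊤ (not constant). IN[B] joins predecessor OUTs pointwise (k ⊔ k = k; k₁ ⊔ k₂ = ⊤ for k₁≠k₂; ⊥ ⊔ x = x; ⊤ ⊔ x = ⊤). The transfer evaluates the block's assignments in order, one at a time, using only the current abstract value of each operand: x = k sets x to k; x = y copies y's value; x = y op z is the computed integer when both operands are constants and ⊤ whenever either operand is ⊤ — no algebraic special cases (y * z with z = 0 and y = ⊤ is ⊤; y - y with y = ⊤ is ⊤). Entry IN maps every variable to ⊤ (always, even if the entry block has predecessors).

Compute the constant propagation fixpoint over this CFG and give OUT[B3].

Converged values:
  B0:   IN=(all ⊤)   OUT=(all ⊤)
  B1:   IN=(all ⊤)   OUT=(all ⊤)
  B2:   IN=(all ⊤)   OUT={b:2; rest ⊤}
  B3:   IN={b:2; rest ⊤}   OUT={b:2; rest ⊤}
  B4:   IN={b:2; rest ⊤}   OUT={b:2; rest ⊤}
  B5:   IN={b:2; rest ⊤}   OUT={b:2; rest ⊤}
  B6:   IN={b:2; rest ⊤}   OUT={b:2; rest ⊤}
  B7:   IN={b:2; rest ⊤}   OUT={b:2; rest ⊤}
  B8:   IN=(all ⊤)   OUT={a:4, c:-3; rest ⊤}

Merge at B3: IN[B3] = OUT[B2] = {a: ⊤, b: 2, c: ⊤, d: ⊤, e: ⊤, f: ⊤}
Applying B3's transfer function to that IN value gives OUT[B3] (row B3 above).

Answer: {a: ⊤, b: 2, c: ⊤, d: ⊤, e: ⊤, f: ⊤}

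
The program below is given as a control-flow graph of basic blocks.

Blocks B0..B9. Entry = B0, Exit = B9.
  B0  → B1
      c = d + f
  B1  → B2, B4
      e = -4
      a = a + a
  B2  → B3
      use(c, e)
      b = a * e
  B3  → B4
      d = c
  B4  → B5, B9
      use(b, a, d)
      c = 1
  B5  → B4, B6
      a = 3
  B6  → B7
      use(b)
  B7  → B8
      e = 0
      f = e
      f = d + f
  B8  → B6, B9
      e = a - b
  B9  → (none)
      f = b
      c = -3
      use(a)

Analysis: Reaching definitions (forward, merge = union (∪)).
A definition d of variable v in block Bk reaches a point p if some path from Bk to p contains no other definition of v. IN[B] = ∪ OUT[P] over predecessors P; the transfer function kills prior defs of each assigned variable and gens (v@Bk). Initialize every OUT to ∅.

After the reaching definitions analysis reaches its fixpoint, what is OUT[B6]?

Answer: {a@B5, b@B2, c@B4, d@B3, e@B1, e@B8, f@B7}

Trace:
Per-block solution:
  B0: | IN={} | OUT={c@B0}
  B1: | IN={c@B0} | OUT={a@B1, c@B0, e@B1}
  B2: | IN={a@B1, c@B0, e@B1} | OUT={a@B1, b@B2, c@B0, e@B1}
  B3: | IN={a@B1, b@B2, c@B0, e@B1} | OUT={a@B1, b@B2, c@B0, d@B3, e@B1}
  B4: | IN={a@B1, a@B5, b@B2, c@B0, c@B4, d@B3, e@B1} | OUT={a@B1, a@B5, b@B2, c@B4, d@B3, e@B1}
  B5: | IN={a@B1, a@B5, b@B2, c@B4, d@B3, e@B1} | OUT={a@B5, b@B2, c@B4, d@B3, e@B1}
  B6: | IN={a@B5, b@B2, c@B4, d@B3, e@B1, e@B8, f@B7} | OUT={a@B5, b@B2, c@B4, d@B3, e@B1, e@B8, f@B7}
  B7: | IN={a@B5, b@B2, c@B4, d@B3, e@B1, e@B8, f@B7} | OUT={a@B5, b@B2, c@B4, d@B3, e@B7, f@B7}
  B8: | IN={a@B5, b@B2, c@B4, d@B3, e@B7, f@B7} | OUT={a@B5, b@B2, c@B4, d@B3, e@B8, f@B7}
  B9: | IN={a@B1, a@B5, b@B2, c@B4, d@B3, e@B1, e@B8, f@B7} | OUT={a@B1, a@B5, b@B2, c@B9, d@B3, e@B1, e@B8, f@B9}

Merge at B6: IN[B6] = OUT[B5] ⊔ OUT[B8] = {a@B5, b@B2, c@B4, d@B3, e@B1, e@B8, f@B7}
Applying B6's transfer function to that IN value gives OUT[B6] (row B6 above).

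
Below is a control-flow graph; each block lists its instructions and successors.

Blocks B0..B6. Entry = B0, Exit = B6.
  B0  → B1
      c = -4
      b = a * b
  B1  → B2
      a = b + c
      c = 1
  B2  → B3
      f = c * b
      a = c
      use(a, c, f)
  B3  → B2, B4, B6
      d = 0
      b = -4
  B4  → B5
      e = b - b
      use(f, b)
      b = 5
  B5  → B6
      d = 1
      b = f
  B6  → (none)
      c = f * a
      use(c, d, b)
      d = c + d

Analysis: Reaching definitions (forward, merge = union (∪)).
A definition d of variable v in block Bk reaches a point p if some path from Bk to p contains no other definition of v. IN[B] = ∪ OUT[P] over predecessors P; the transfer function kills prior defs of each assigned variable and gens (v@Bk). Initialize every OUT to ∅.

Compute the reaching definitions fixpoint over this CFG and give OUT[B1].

Converged values:
  B0:  IN={}  OUT={b@B0, c@B0}
  B1:  IN={b@B0, c@B0}  OUT={a@B1, b@B0, c@B1}
  B2:  IN={a@B1, a@B2, b@B0, b@B3, c@B1, d@B3, f@B2}  OUT={a@B2, b@B0, b@B3, c@B1, d@B3, f@B2}
  B3:  IN={a@B2, b@B0, b@B3, c@B1, d@B3, f@B2}  OUT={a@B2, b@B3, c@B1, d@B3, f@B2}
  B4:  IN={a@B2, b@B3, c@B1, d@B3, f@B2}  OUT={a@B2, b@B4, c@B1, d@B3, e@B4, f@B2}
  B5:  IN={a@B2, b@B4, c@B1, d@B3, e@B4, f@B2}  OUT={a@B2, b@B5, c@B1, d@B5, e@B4, f@B2}
  B6:  IN={a@B2, b@B3, b@B5, c@B1, d@B3, d@B5, e@B4, f@B2}  OUT={a@B2, b@B3, b@B5, c@B6, d@B6, e@B4, f@B2}

Merge at B1: IN[B1] = OUT[B0] = {b@B0, c@B0}
Applying B1's transfer function to that IN value gives OUT[B1] (row B1 above).

Answer: {a@B1, b@B0, c@B1}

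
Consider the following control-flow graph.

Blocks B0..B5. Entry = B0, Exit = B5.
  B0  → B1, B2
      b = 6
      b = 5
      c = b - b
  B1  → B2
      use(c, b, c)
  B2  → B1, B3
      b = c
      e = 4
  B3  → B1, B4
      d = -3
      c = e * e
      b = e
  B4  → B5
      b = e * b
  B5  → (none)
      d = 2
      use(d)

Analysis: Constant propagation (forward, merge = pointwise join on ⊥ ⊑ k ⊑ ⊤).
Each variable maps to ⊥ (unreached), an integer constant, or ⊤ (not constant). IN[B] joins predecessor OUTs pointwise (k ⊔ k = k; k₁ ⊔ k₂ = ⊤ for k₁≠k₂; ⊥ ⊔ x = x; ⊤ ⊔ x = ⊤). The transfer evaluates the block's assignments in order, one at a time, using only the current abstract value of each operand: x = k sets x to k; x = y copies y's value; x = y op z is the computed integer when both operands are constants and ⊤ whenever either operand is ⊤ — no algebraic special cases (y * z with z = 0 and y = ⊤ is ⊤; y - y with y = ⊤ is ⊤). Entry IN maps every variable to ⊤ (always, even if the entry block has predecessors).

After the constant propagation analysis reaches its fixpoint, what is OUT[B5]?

Answer: {a: ⊤, b: 16, c: 16, d: 2, e: 4, f: ⊤}

Trace:
Per-block solution:
  B0: | IN=(all ⊤) | OUT={b:5, c:0; rest ⊤}
  B1: | IN=(all ⊤) | OUT=(all ⊤)
  B2: | IN=(all ⊤) | OUT={e:4; rest ⊤}
  B3: | IN={e:4; rest ⊤} | OUT={b:4, c:16, d:-3, e:4; rest ⊤}
  B4: | IN={b:4, c:16, d:-3, e:4; rest ⊤} | OUT={b:16, c:16, d:-3, e:4; rest ⊤}
  B5: | IN={b:16, c:16, d:-3, e:4; rest ⊤} | OUT={b:16, c:16, d:2, e:4; rest ⊤}

Merge at B5: IN[B5] = OUT[B4] = {a: ⊤, b: 16, c: 16, d: -3, e: 4, f: ⊤}
Applying B5's transfer function to that IN value gives OUT[B5] (row B5 above).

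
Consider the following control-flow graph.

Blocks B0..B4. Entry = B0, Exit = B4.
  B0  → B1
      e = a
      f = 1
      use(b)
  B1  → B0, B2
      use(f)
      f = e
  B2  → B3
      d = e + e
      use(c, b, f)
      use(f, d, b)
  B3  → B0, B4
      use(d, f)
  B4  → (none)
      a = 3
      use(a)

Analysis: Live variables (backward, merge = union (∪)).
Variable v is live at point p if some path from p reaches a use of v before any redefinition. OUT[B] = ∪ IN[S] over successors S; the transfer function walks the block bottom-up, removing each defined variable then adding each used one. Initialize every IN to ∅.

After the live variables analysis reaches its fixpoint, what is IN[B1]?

Per-block solution:
  B0:   IN={a, b, c}   OUT={a, b, c, e, f}
  B1:   IN={a, b, c, e, f}   OUT={a, b, c, e, f}
  B2:   IN={a, b, c, e, f}   OUT={a, b, c, d, f}
  B3:   IN={a, b, c, d, f}   OUT={a, b, c}
  B4:   IN={}   OUT={}

Merge at B1: OUT[B1] = IN[B0] ⊔ IN[B2] = {a, b, c, e, f}
Applying B1's transfer function to that OUT value gives IN[B1] (row B1 above).

Answer: {a, b, c, e, f}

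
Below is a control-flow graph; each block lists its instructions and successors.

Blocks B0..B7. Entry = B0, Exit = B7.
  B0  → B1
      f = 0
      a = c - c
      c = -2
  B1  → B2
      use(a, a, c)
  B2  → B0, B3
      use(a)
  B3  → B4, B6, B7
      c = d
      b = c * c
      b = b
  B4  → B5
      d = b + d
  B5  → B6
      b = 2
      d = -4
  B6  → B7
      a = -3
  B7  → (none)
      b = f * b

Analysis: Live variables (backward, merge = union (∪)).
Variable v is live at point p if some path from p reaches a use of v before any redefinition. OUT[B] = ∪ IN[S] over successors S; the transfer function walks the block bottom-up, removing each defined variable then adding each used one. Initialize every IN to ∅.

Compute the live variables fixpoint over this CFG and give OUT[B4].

Per-block solution:
  B0: | IN={c, d} | OUT={a, c, d, f}
  B1: | IN={a, c, d, f} | OUT={a, c, d, f}
  B2: | IN={a, c, d, f} | OUT={c, d, f}
  B3: | IN={d, f} | OUT={b, d, f}
  B4: | IN={b, d, f} | OUT={f}
  B5: | IN={f} | OUT={b, f}
  B6: | IN={b, f} | OUT={b, f}
  B7: | IN={b, f} | OUT={}

Merge at B4: OUT[B4] = IN[B5] = {f}

Answer: {f}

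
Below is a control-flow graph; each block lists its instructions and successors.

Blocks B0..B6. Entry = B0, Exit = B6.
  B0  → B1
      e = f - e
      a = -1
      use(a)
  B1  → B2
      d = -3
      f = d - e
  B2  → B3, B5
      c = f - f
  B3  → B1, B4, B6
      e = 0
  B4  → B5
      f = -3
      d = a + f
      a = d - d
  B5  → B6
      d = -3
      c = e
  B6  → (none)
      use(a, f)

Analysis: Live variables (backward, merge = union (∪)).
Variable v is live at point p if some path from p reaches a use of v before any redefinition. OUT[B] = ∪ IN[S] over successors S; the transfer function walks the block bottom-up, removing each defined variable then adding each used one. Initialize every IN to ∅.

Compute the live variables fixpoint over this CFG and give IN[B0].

Answer: {e, f}

Trace:
Per-block solution:
  B0:  IN={e, f}  OUT={a, e}
  B1:  IN={a, e}  OUT={a, e, f}
  B2:  IN={a, e, f}  OUT={a, e, f}
  B3:  IN={a, f}  OUT={a, e, f}
  B4:  IN={a, e}  OUT={a, e, f}
  B5:  IN={a, e, f}  OUT={a, f}
  B6:  IN={a, f}  OUT={}

Merge at B0: OUT[B0] = IN[B1] = {a, e}
Applying B0's transfer function to that OUT value gives IN[B0] (row B0 above).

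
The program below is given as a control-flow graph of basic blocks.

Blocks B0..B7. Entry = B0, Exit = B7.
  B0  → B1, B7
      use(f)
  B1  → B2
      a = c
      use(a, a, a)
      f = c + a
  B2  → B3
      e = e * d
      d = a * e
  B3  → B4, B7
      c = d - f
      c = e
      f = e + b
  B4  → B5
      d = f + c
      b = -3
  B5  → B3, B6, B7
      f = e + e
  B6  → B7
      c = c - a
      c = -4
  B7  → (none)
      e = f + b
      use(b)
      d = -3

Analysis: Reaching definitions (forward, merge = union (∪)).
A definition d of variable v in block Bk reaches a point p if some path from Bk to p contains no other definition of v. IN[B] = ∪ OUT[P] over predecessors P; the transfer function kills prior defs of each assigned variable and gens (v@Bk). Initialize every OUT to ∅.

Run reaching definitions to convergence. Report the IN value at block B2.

Per-block solution:
  B0:   IN={}   OUT={}
  B1:   IN={}   OUT={a@B1, f@B1}
  B2:   IN={a@B1, f@B1}   OUT={a@B1, d@B2, e@B2, f@B1}
  B3:   IN={a@B1, b@B4, c@B3, d@B2, d@B4, e@B2, f@B1, f@B5}   OUT={a@B1, b@B4, c@B3, d@B2, d@B4, e@B2, f@B3}
  B4:   IN={a@B1, b@B4, c@B3, d@B2, d@B4, e@B2, f@B3}   OUT={a@B1, b@B4, c@B3, d@B4, e@B2, f@B3}
  B5:   IN={a@B1, b@B4, c@B3, d@B4, e@B2, f@B3}   OUT={a@B1, b@B4, c@B3, d@B4, e@B2, f@B5}
  B6:   IN={a@B1, b@B4, c@B3, d@B4, e@B2, f@B5}   OUT={a@B1, b@B4, c@B6, d@B4, e@B2, f@B5}
  B7:   IN={a@B1, b@B4, c@B3, c@B6, d@B2, d@B4, e@B2, f@B3, f@B5}   OUT={a@B1, b@B4, c@B3, c@B6, d@B7, e@B7, f@B3, f@B5}

Merge at B2: IN[B2] = OUT[B1] = {a@B1, f@B1}

Answer: {a@B1, f@B1}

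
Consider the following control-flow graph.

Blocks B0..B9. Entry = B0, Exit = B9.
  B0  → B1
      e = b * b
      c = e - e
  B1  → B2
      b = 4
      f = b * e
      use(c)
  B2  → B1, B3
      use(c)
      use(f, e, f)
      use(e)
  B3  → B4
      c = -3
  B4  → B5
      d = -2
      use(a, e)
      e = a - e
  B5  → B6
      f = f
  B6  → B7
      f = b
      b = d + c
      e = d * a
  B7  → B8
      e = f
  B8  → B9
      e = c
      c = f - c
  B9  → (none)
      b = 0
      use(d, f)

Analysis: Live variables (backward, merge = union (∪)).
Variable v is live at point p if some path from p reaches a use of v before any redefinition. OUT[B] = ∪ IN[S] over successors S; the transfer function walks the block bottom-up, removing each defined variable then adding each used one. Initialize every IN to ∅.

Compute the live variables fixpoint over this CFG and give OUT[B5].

Fixpoint table:
  B0:   IN={a, b}   OUT={a, c, e}
  B1:   IN={a, c, e}   OUT={a, b, c, e, f}
  B2:   IN={a, b, c, e, f}   OUT={a, b, c, e, f}
  B3:   IN={a, b, e, f}   OUT={a, b, c, e, f}
  B4:   IN={a, b, c, e, f}   OUT={a, b, c, d, f}
  B5:   IN={a, b, c, d, f}   OUT={a, b, c, d}
  B6:   IN={a, b, c, d}   OUT={c, d, f}
  B7:   IN={c, d, f}   OUT={c, d, f}
  B8:   IN={c, d, f}   OUT={d, f}
  B9:   IN={d, f}   OUT={}

Merge at B5: OUT[B5] = IN[B6] = {a, b, c, d}

Answer: {a, b, c, d}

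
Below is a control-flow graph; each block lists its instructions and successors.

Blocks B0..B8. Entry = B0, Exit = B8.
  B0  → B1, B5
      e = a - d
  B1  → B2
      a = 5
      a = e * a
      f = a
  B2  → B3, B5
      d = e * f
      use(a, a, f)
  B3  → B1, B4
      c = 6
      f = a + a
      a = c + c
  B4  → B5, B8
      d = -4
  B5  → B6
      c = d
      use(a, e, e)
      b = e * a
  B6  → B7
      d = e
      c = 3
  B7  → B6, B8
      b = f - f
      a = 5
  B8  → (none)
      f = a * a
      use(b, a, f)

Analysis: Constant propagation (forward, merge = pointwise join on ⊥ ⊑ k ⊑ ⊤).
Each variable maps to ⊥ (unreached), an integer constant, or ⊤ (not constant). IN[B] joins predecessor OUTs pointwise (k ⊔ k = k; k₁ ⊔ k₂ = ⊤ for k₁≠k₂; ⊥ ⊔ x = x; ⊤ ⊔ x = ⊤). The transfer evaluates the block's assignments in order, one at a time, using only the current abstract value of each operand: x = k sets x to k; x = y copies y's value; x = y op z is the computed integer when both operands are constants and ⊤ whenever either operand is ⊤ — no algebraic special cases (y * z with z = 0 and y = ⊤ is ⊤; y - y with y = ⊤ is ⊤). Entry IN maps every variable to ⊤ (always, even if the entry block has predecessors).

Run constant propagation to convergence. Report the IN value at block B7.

Answer: {a: ⊤, b: ⊤, c: 3, d: ⊤, e: ⊤, f: ⊤}

Working:
Fixpoint table:
  B0:   IN=(all ⊤)   OUT=(all ⊤)
  B1:   IN=(all ⊤)   OUT=(all ⊤)
  B2:   IN=(all ⊤)   OUT=(all ⊤)
  B3:   IN=(all ⊤)   OUT={a:12, c:6; rest ⊤}
  B4:   IN={a:12, c:6; rest ⊤}   OUT={a:12, c:6, d:-4; rest ⊤}
  B5:   IN=(all ⊤)   OUT=(all ⊤)
  B6:   IN=(all ⊤)   OUT={c:3; rest ⊤}
  B7:   IN={c:3; rest ⊤}   OUT={a:5, c:3; rest ⊤}
  B8:   IN=(all ⊤)   OUT=(all ⊤)

Merge at B7: IN[B7] = OUT[B6] = {a: ⊤, b: ⊤, c: 3, d: ⊤, e: ⊤, f: ⊤}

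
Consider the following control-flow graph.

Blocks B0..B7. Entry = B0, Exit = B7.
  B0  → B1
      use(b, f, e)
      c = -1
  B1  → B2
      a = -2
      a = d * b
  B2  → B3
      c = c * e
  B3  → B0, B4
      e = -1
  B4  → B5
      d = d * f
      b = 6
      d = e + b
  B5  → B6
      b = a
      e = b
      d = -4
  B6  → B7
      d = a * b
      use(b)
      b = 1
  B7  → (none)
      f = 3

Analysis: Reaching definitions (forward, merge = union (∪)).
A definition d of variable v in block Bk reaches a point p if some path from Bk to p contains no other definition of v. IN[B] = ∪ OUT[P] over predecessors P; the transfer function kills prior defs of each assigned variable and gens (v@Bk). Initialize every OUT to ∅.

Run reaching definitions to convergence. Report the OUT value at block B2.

Answer: {a@B1, c@B2, e@B3}

Working:
Converged values:
  B0:  IN={a@B1, c@B2, e@B3}  OUT={a@B1, c@B0, e@B3}
  B1:  IN={a@B1, c@B0, e@B3}  OUT={a@B1, c@B0, e@B3}
  B2:  IN={a@B1, c@B0, e@B3}  OUT={a@B1, c@B2, e@B3}
  B3:  IN={a@B1, c@B2, e@B3}  OUT={a@B1, c@B2, e@B3}
  B4:  IN={a@B1, c@B2, e@B3}  OUT={a@B1, b@B4, c@B2, d@B4, e@B3}
  B5:  IN={a@B1, b@B4, c@B2, d@B4, e@B3}  OUT={a@B1, b@B5, c@B2, d@B5, e@B5}
  B6:  IN={a@B1, b@B5, c@B2, d@B5, e@B5}  OUT={a@B1, b@B6, c@B2, d@B6, e@B5}
  B7:  IN={a@B1, b@B6, c@B2, d@B6, e@B5}  OUT={a@B1, b@B6, c@B2, d@B6, e@B5, f@B7}

Merge at B2: IN[B2] = OUT[B1] = {a@B1, c@B0, e@B3}
Applying B2's transfer function to that IN value gives OUT[B2] (row B2 above).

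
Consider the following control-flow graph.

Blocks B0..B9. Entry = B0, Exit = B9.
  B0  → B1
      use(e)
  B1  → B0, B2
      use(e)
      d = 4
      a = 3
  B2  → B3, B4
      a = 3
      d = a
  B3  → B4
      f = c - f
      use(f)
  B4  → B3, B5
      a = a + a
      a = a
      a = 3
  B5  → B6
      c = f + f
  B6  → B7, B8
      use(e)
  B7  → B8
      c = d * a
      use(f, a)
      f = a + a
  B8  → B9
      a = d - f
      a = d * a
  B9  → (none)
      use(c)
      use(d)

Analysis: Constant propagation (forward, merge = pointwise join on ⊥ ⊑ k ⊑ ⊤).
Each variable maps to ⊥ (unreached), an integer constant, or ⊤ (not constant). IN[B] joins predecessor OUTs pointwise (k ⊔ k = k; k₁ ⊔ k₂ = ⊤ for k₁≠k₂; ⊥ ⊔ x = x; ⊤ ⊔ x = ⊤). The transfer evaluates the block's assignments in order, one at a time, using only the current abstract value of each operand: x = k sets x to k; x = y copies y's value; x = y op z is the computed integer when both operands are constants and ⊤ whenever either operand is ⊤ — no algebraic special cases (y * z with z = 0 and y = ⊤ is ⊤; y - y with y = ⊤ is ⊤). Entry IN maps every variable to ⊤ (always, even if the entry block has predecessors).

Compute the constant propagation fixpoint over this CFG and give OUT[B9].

Answer: {a: ⊤, b: ⊤, c: ⊤, d: 3, e: ⊤, f: ⊤}

Working:
Fixpoint table:
  B0:   IN=(all ⊤)   OUT=(all ⊤)
  B1:   IN=(all ⊤)   OUT={a:3, d:4; rest ⊤}
  B2:   IN={a:3, d:4; rest ⊤}   OUT={a:3, d:3; rest ⊤}
  B3:   IN={a:3, d:3; rest ⊤}   OUT={a:3, d:3; rest ⊤}
  B4:   IN={a:3, d:3; rest ⊤}   OUT={a:3, d:3; rest ⊤}
  B5:   IN={a:3, d:3; rest ⊤}   OUT={a:3, d:3; rest ⊤}
  B6:   IN={a:3, d:3; rest ⊤}   OUT={a:3, d:3; rest ⊤}
  B7:   IN={a:3, d:3; rest ⊤}   OUT={a:3, c:9, d:3, f:6; rest ⊤}
  B8:   IN={a:3, d:3; rest ⊤}   OUT={d:3; rest ⊤}
  B9:   IN={d:3; rest ⊤}   OUT={d:3; rest ⊤}

Merge at B9: IN[B9] = OUT[B8] = {a: ⊤, b: ⊤, c: ⊤, d: 3, e: ⊤, f: ⊤}
Applying B9's transfer function to that IN value gives OUT[B9] (row B9 above).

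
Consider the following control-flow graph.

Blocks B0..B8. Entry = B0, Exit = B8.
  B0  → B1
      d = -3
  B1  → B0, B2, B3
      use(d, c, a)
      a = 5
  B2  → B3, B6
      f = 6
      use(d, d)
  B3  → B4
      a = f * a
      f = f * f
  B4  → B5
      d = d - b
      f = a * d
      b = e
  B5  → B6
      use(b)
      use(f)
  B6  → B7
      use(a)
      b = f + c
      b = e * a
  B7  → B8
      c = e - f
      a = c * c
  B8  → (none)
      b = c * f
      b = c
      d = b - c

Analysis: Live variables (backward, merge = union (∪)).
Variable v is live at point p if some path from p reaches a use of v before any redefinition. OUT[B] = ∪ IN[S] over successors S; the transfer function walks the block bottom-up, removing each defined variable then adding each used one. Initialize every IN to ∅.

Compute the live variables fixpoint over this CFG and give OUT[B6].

Answer: {e, f}

Trace:
Converged values:
  B0:   IN={a, b, c, e, f}   OUT={a, b, c, d, e, f}
  B1:   IN={a, b, c, d, e, f}   OUT={a, b, c, d, e, f}
  B2:   IN={a, b, c, d, e}   OUT={a, b, c, d, e, f}
  B3:   IN={a, b, c, d, e, f}   OUT={a, b, c, d, e}
  B4:   IN={a, b, c, d, e}   OUT={a, b, c, e, f}
  B5:   IN={a, b, c, e, f}   OUT={a, c, e, f}
  B6:   IN={a, c, e, f}   OUT={e, f}
  B7:   IN={e, f}   OUT={c, f}
  B8:   IN={c, f}   OUT={}

Merge at B6: OUT[B6] = IN[B7] = {e, f}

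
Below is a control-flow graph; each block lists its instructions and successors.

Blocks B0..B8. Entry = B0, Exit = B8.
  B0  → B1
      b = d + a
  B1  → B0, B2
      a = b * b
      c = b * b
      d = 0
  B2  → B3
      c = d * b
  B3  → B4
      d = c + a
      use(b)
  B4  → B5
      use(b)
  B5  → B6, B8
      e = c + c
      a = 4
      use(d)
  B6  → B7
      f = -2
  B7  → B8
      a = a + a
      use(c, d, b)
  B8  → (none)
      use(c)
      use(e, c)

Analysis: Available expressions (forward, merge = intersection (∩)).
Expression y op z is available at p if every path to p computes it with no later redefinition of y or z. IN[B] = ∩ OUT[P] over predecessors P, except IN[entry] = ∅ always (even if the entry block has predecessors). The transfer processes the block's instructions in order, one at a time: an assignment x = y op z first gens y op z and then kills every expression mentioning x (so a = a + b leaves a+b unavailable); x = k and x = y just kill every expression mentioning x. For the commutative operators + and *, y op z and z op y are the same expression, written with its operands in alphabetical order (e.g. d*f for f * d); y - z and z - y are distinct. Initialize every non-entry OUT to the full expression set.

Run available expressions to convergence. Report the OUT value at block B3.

Answer: {a+c, b*b}

Derivation:
Per-block solution:
  B0:   IN={}   OUT={a+d}
  B1:   IN={a+d}   OUT={b*b}
  B2:   IN={b*b}   OUT={b*b, b*d}
  B3:   IN={b*b, b*d}   OUT={a+c, b*b}
  B4:   IN={a+c, b*b}   OUT={a+c, b*b}
  B5:   IN={a+c, b*b}   OUT={b*b, c+c}
  B6:   IN={b*b, c+c}   OUT={b*b, c+c}
  B7:   IN={b*b, c+c}   OUT={b*b, c+c}
  B8:   IN={b*b, c+c}   OUT={b*b, c+c}

Merge at B3: IN[B3] = OUT[B2] = {b*b, b*d}
Applying B3's transfer function to that IN value gives OUT[B3] (row B3 above).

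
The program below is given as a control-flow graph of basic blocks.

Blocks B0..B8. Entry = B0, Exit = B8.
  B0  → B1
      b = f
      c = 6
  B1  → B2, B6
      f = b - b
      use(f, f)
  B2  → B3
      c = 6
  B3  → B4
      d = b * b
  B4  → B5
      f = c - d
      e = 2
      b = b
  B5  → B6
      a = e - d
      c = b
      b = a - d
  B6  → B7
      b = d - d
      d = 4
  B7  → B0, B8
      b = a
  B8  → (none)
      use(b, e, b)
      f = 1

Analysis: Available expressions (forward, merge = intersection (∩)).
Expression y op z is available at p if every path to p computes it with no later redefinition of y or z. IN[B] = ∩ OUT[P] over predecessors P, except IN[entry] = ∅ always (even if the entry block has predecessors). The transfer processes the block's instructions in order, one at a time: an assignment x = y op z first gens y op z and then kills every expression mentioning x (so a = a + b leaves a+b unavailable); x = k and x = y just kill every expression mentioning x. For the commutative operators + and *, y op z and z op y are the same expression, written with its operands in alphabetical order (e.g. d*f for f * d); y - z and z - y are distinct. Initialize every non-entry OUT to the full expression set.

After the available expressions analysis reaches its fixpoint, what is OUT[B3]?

Per-block solution:
  B0:   IN={}   OUT={}
  B1:   IN={}   OUT={b-b}
  B2:   IN={b-b}   OUT={b-b}
  B3:   IN={b-b}   OUT={b*b, b-b}
  B4:   IN={b*b, b-b}   OUT={c-d}
  B5:   IN={c-d}   OUT={a-d, e-d}
  B6:   IN={}   OUT={}
  B7:   IN={}   OUT={}
  B8:   IN={}   OUT={}

Merge at B3: IN[B3] = OUT[B2] = {b-b}
Applying B3's transfer function to that IN value gives OUT[B3] (row B3 above).

Answer: {b*b, b-b}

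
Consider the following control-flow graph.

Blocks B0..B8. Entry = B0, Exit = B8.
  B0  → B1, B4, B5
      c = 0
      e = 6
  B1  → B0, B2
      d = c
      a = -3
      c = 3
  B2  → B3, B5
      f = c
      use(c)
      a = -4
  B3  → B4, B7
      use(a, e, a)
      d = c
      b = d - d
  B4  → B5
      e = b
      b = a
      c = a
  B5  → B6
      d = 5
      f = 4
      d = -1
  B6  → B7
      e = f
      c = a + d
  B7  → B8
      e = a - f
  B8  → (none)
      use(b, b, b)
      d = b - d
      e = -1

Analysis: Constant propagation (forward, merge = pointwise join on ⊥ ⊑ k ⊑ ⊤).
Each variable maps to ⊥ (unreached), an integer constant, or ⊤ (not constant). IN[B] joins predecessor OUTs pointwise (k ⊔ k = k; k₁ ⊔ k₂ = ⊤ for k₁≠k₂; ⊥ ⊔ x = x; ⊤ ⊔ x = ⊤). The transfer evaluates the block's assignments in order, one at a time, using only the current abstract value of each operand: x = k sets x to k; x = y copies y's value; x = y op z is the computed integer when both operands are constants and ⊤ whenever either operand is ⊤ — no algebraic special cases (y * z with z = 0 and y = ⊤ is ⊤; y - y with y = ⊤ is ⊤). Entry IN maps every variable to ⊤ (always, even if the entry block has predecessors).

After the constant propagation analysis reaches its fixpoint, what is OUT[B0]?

Answer: {a: ⊤, b: ⊤, c: 0, d: ⊤, e: 6, f: ⊤}

Trace:
Fixpoint table:
  B0: | IN=(all ⊤) | OUT={c:0, e:6; rest ⊤}
  B1: | IN={c:0, e:6; rest ⊤} | OUT={a:-3, c:3, d:0, e:6; rest ⊤}
  B2: | IN={a:-3, c:3, d:0, e:6; rest ⊤} | OUT={a:-4, c:3, d:0, e:6, f:3; rest ⊤}
  B3: | IN={a:-4, c:3, d:0, e:6, f:3; rest ⊤} | OUT={a:-4, b:0, c:3, d:3, e:6, f:3; rest ⊤}
  B4: | IN={e:6; rest ⊤} | OUT=(all ⊤)
  B5: | IN=(all ⊤) | OUT={d:-1, f:4; rest ⊤}
  B6: | IN={d:-1, f:4; rest ⊤} | OUT={d:-1, e:4, f:4; rest ⊤}
  B7: | IN=(all ⊤) | OUT=(all ⊤)
  B8: | IN=(all ⊤) | OUT={e:-1; rest ⊤}

Merge at B0 (entry node, so the boundary value (all ⊤) is joined with the incoming edge(s)): IN[B0] = (all ⊤) ⊔ OUT[B1] = {a: ⊤, b: ⊤, c: ⊤, d: ⊤, e: ⊤, f: ⊤}
Applying B0's transfer function to that IN value gives OUT[B0] (row B0 above).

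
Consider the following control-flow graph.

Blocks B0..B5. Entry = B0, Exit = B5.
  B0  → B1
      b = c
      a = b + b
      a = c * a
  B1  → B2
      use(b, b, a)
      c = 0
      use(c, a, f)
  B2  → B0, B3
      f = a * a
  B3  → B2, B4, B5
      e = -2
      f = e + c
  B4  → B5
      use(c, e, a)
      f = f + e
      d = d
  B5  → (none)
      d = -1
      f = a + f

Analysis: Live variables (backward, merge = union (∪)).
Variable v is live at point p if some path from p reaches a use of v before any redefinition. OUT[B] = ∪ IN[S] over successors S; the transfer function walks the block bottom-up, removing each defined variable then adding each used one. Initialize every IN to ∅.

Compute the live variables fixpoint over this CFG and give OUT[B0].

Converged values:
  B0:   IN={c, d, f}   OUT={a, b, d, f}
  B1:   IN={a, b, d, f}   OUT={a, c, d}
  B2:   IN={a, c, d}   OUT={a, c, d, f}
  B3:   IN={a, c, d}   OUT={a, c, d, e, f}
  B4:   IN={a, c, d, e, f}   OUT={a, f}
  B5:   IN={a, f}   OUT={}

Merge at B0: OUT[B0] = IN[B1] = {a, b, d, f}

Answer: {a, b, d, f}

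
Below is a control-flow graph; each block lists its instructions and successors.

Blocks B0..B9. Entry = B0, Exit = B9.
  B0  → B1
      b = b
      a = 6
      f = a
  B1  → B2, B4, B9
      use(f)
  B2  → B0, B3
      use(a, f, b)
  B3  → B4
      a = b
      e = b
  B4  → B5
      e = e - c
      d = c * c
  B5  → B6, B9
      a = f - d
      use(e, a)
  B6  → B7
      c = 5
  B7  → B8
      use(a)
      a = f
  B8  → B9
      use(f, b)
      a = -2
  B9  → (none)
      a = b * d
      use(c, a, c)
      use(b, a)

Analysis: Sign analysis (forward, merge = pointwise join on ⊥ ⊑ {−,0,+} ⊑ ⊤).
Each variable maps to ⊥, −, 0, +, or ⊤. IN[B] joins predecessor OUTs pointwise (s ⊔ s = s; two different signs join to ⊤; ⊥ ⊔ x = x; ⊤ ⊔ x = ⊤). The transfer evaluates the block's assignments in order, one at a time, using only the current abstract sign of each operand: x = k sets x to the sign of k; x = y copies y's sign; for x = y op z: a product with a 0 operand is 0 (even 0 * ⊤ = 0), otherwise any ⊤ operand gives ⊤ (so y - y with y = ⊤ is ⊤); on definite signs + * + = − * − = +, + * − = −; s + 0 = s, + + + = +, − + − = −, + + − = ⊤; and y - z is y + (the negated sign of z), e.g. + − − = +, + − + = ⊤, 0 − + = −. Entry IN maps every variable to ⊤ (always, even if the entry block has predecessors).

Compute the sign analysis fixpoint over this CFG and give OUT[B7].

Answer: {a: +, b: ⊤, c: +, d: ⊤, e: ⊤, f: +}

Working:
Per-block solution:
  B0:  IN=(all ⊤)  OUT={a:+, f:+; rest ⊤}
  B1:  IN={a:+, f:+; rest ⊤}  OUT={a:+, f:+; rest ⊤}
  B2:  IN={a:+, f:+; rest ⊤}  OUT={a:+, f:+; rest ⊤}
  B3:  IN={a:+, f:+; rest ⊤}  OUT={f:+; rest ⊤}
  B4:  IN={f:+; rest ⊤}  OUT={f:+; rest ⊤}
  B5:  IN={f:+; rest ⊤}  OUT={f:+; rest ⊤}
  B6:  IN={f:+; rest ⊤}  OUT={c:+, f:+; rest ⊤}
  B7:  IN={c:+, f:+; rest ⊤}  OUT={a:+, c:+, f:+; rest ⊤}
  B8:  IN={a:+, c:+, f:+; rest ⊤}  OUT={a:-, c:+, f:+; rest ⊤}
  B9:  IN={f:+; rest ⊤}  OUT={f:+; rest ⊤}

Merge at B7: IN[B7] = OUT[B6] = {a: ⊤, b: ⊤, c: +, d: ⊤, e: ⊤, f: +}
Applying B7's transfer function to that IN value gives OUT[B7] (row B7 above).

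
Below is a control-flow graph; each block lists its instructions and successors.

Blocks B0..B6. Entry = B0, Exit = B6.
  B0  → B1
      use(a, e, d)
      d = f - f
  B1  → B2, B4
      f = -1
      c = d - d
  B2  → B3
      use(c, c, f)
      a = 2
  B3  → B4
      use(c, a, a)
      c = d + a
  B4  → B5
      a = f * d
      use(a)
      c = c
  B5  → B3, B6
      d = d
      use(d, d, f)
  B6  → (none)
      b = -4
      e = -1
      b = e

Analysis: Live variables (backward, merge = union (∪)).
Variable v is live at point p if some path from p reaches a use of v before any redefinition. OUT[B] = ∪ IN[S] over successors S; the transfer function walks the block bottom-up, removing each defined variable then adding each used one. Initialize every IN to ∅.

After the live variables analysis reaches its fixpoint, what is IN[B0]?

Fixpoint table:
  B0:  IN={a, d, e, f}  OUT={d}
  B1:  IN={d}  OUT={c, d, f}
  B2:  IN={c, d, f}  OUT={a, c, d, f}
  B3:  IN={a, c, d, f}  OUT={c, d, f}
  B4:  IN={c, d, f}  OUT={a, c, d, f}
  B5:  IN={a, c, d, f}  OUT={a, c, d, f}
  B6:  IN={}  OUT={}

Merge at B0: OUT[B0] = IN[B1] = {d}
Applying B0's transfer function to that OUT value gives IN[B0] (row B0 above).

Answer: {a, d, e, f}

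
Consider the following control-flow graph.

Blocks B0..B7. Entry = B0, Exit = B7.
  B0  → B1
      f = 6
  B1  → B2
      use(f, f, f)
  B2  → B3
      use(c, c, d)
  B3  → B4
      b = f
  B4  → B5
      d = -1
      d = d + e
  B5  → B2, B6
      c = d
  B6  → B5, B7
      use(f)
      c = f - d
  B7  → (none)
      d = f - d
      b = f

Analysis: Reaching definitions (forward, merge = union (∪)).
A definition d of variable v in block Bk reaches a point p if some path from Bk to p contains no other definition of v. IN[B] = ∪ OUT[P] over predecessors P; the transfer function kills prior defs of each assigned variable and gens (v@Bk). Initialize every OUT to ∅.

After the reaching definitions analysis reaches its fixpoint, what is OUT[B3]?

Fixpoint table:
  B0:   IN={}   OUT={f@B0}
  B1:   IN={f@B0}   OUT={f@B0}
  B2:   IN={b@B3, c@B5, d@B4, f@B0}   OUT={b@B3, c@B5, d@B4, f@B0}
  B3:   IN={b@B3, c@B5, d@B4, f@B0}   OUT={b@B3, c@B5, d@B4, f@B0}
  B4:   IN={b@B3, c@B5, d@B4, f@B0}   OUT={b@B3, c@B5, d@B4, f@B0}
  B5:   IN={b@B3, c@B5, c@B6, d@B4, f@B0}   OUT={b@B3, c@B5, d@B4, f@B0}
  B6:   IN={b@B3, c@B5, d@B4, f@B0}   OUT={b@B3, c@B6, d@B4, f@B0}
  B7:   IN={b@B3, c@B6, d@B4, f@B0}   OUT={b@B7, c@B6, d@B7, f@B0}

Merge at B3: IN[B3] = OUT[B2] = {b@B3, c@B5, d@B4, f@B0}
Applying B3's transfer function to that IN value gives OUT[B3] (row B3 above).

Answer: {b@B3, c@B5, d@B4, f@B0}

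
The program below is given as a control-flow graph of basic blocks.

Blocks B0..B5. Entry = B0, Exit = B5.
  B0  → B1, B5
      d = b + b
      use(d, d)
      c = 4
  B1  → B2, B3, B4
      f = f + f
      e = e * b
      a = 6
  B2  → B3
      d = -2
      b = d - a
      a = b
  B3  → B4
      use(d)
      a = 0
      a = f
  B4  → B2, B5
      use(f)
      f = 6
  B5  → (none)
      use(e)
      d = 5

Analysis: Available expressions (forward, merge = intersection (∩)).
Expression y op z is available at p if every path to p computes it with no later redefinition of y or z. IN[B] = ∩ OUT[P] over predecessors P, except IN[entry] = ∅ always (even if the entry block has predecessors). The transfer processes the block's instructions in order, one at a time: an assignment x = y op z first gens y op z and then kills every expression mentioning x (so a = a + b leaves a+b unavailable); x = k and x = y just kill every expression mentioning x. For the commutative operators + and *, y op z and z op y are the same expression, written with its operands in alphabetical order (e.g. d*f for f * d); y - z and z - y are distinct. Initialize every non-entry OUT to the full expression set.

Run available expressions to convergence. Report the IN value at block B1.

Answer: {b+b}

Trace:
Converged values:
  B0: | IN={} | OUT={b+b}
  B1: | IN={b+b} | OUT={b+b}
  B2: | IN={} | OUT={}
  B3: | IN={} | OUT={}
  B4: | IN={} | OUT={}
  B5: | IN={} | OUT={}

Merge at B1: IN[B1] = OUT[B0] = {b+b}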